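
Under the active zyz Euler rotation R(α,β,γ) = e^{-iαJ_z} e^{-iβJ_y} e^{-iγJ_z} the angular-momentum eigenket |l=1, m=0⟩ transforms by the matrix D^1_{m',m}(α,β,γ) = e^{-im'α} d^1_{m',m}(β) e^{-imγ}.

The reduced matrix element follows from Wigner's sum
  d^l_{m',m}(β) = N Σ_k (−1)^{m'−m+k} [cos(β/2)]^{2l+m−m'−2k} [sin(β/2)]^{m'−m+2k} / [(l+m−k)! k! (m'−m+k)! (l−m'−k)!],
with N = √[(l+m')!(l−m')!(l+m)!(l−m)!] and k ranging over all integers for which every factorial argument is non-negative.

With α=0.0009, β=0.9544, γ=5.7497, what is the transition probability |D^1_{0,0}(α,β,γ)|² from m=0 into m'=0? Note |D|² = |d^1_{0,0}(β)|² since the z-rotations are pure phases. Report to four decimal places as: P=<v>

First d^1_{0,0}(β=0.9544), then the phase factors e^{-i(0)α} and e^{-i(0)γ}:
With c≡cos(β/2)=0.888284 and s≡sin(β/2)=0.459294, N=[1·1·1·1]^{1/2}=1.000000
The bounds max(0,m−m')=0 and min(l+m,l−m')=1 give 2 terms
  k=0: (−1)^0·1.0000/(1)·0.8883^2·0.4593^0 = +0.789049
  k=1: (−1)^1·1.0000/(1)·0.8883^0·0.4593^2 = -0.210951
d^1_{0,0}(0.9544) = +0.789049 -0.210951 = +0.578098
|D^1_{0,0}|² = |d^1_{0,0}(β)|² = (+0.578098)² = 0.334198 (the z-rotation phases have unit modulus)

P=0.3342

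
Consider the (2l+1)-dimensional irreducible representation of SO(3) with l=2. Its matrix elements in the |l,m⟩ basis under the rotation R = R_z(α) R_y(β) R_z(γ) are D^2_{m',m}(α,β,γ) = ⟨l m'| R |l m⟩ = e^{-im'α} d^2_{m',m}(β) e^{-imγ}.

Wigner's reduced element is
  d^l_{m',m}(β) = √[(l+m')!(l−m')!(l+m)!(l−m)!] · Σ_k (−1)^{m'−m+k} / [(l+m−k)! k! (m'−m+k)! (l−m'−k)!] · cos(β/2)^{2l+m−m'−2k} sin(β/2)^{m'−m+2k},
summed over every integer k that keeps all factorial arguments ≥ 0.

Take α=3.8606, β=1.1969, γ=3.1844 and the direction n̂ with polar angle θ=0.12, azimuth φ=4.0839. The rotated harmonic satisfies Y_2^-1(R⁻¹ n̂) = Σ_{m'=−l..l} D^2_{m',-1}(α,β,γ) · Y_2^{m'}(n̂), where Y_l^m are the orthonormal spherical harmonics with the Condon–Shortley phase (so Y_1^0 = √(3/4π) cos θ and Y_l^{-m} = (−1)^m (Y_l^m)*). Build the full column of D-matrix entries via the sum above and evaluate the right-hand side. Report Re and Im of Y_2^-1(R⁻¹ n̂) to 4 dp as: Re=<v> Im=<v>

Re=0.3203 Im=0.0234

Need the full column D^2_{m',-1} for m'=−2..2 at α=3.8606, β=1.1969, γ=3.1844.
cos(β/2)=0.826210, sin(β/2)=0.563363
d^2_{-2,-1}: single k=1 term ⇒ +0.635461;  D = -0.057098-0.632891i
d^2_{-1,-1}: k∈[0..1] ⇒ +0.465974 -0.649947 = -0.183973;  D = -0.133120-0.126985i
d^2_{0,-1}: k∈[0..1] ⇒ -0.778278 +0.361851 = -0.416427;  D = +0.416045+0.017821i
d^2_{1,-1}: k∈[0..1] ⇒ +0.649947 -0.100728 = +0.549219;  D = +0.428367-0.343719i
d^2_{2,-1}: single k=0 term ⇒ -0.295450;  D = +0.051612-0.290907i
Y_2^{m'}(θ=0.12,φ=4.0839) and Σ D·Y over m':
  (-0.0571-0.6329i)·(-0.0017-0.0053i)  (-0.1331-0.1270i)·(-0.0540+0.0743i)  (+0.4160+0.0178i)·(+0.6172+0.0000i)  (+0.4284-0.3437i)·(+0.0540+0.0743i)  (+0.0516-0.2909i)·(-0.0017+0.0053i)
Y_2^-1(R⁻¹ n̂) = +0.320273+0.023380i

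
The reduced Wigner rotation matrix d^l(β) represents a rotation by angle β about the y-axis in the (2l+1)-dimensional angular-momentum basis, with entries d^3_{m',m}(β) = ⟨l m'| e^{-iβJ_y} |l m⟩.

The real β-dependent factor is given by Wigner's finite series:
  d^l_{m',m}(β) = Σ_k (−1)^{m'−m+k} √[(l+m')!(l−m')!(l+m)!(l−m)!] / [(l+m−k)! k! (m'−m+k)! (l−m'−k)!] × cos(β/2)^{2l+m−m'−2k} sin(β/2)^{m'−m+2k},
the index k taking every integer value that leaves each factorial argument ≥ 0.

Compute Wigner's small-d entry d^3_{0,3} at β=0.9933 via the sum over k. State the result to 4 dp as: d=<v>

d=0.3288

d^3_{0,3}(β=0.9933) via Wigner's sum:
Half-angle: c=0.879184, s=0.476483. N=√(6·6·720·1)=160.996894
k∈{3} keeps every argument non-negative
  k=3: (−1)^0·160.9969/(36)·0.8792^3·0.4765^3 = +0.328773
d^3_{0,3}(0.9933) = +0.328773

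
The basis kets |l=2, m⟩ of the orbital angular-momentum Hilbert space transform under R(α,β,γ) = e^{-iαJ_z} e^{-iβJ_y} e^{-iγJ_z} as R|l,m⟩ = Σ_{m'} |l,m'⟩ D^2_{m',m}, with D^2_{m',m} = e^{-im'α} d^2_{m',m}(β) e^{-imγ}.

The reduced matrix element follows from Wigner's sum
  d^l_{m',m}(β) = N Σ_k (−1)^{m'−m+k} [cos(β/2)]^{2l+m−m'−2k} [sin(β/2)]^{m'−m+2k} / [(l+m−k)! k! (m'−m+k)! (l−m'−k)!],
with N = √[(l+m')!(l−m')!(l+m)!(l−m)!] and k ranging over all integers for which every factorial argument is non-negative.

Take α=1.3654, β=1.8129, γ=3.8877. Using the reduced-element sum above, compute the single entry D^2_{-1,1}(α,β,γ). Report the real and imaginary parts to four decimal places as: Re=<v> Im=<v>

Re=-0.2627 Im=-0.1873

Split into d^2_{-1,1}(β=1.8129) × two z-phases.
c=cos(1.8129/2)=0.616545, s=sin(1.8129/2)=0.787320; N=√[1·6·6·1]=6.000000
The bounds max(0,m−m')=2 and min(l+m,l−m')=3 give 2 terms
  k=2: (−1)^0·6.0000/(2)·0.6165^2·0.7873^2 = +0.706892
  k=3: (−1)^1·6.0000/(6)·0.6165^0·0.7873^4 = -0.384242
d^2_{-1,1}(1.8129) = +0.706892 -0.384242 = +0.322649
D = (+0.203955+0.978980i)·(+0.322649)·(-0.734337+0.678785i) = -0.262730-0.187285i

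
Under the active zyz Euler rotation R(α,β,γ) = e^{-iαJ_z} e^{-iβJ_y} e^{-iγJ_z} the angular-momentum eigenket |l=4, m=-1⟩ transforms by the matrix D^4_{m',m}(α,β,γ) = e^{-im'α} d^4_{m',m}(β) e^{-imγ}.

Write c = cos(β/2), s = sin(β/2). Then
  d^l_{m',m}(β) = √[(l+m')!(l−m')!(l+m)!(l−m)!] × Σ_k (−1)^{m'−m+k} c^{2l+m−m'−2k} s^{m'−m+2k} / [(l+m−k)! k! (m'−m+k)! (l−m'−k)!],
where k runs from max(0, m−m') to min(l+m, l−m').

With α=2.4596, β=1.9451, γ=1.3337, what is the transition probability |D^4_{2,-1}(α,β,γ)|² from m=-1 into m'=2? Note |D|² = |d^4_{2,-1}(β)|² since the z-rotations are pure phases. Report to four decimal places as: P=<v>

D^4_{2,-1}(2.4596,1.9451,1.3337) = e^{-i·2·2.4596}·d^4_{2,-1}(1.9451)·e^{-i·-1·1.3337}. Compute d first:
c=cos(1.9451/2)=0.563194, s=sin(1.9451/2)=0.826325; N=√[720·2·6·120]=1018.233765
k: max(0,(-1)−(2))=0 … min(4+(-1),4−(2))=2
  k=0: (−1)^3·1018.2338/(72)·0.5632^5·0.8263^3 = -0.452124
  k=1: (−1)^4·1018.2338/(48)·0.5632^3·0.8263^5 = +1.459937
  k=2: (−1)^5·1018.2338/(240)·0.5632^1·0.8263^7 = -0.628563
d^4_{2,-1}(1.9451) = -0.452124 +1.459937 -0.628563 = +0.379249
|D^4_{2,-1}|² = |d^4_{2,-1}(β)|² = (+0.379249)² = 0.143830 (the z-rotation phases have unit modulus)

P=0.1438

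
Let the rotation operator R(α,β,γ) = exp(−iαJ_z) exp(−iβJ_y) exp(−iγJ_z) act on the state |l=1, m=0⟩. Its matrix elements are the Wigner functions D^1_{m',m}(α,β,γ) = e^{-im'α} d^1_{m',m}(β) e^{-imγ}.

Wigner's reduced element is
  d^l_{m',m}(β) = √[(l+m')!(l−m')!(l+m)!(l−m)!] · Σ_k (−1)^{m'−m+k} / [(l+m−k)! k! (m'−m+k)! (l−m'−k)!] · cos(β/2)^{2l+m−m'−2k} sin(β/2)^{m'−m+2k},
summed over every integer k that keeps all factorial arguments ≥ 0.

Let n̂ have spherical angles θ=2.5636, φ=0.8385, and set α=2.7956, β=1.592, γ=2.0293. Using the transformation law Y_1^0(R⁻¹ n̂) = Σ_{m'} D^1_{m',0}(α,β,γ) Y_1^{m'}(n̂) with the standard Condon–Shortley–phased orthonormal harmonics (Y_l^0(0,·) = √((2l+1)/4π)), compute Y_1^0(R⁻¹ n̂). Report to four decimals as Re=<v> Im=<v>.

Need the full column D^1_{m',0} for m'=−1..1 at α=2.7956, β=1.592, γ=2.0293.
cos(β/2)=0.699571, sin(β/2)=0.714564
d^1_{-1,0}: single k=1 term ⇒ +0.706948;  D = -0.665054+0.239748i
d^1_{0,0}: k∈[0..1] ⇒ +0.489399 -0.510601 = -0.021202;  D = -0.021202+0.000000i
d^1_{1,0}: single k=0 term ⇒ -0.706948;  D = +0.665054+0.239748i
Y_1^{m'}(θ=2.5636,φ=0.8385) and Σ D·Y over m':
  (-0.6651+0.2397i)·(+0.1262-0.1404i)  (-0.0212+0.0000i)·(-0.4092+0.0000i)  (+0.6651+0.2397i)·(-0.1262-0.1404i)
Y_1^0(R⁻¹ n̂) = -0.091877+0.000000i

Re=-0.0919 Im=0.0000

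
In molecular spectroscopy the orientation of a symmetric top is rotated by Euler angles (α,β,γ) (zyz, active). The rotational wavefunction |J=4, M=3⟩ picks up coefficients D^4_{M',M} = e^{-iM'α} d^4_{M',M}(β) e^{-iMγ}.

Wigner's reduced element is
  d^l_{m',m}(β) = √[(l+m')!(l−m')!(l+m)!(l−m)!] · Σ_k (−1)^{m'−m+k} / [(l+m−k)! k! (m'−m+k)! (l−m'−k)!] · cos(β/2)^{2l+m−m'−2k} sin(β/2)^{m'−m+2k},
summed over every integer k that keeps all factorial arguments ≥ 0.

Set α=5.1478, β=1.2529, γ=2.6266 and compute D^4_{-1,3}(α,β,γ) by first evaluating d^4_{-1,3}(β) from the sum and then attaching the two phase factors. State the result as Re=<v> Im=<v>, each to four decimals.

First d^4_{-1,3}(β=1.2529), then the phase factors e^{-i(-1)α} and e^{-i(3)γ}:
c=cos(1.2529/2)=0.810114, s=sin(1.2529/2)=0.586273; N=√[6·120·5040·1]=1904.940944
The bounds max(0,m−m')=4 and min(l+m,l−m')=5 give 2 terms
  k=4: (−1)^0·1904.9409/(144)·0.8101^4·0.5863^4 = +0.673134
  k=5: (−1)^1·1904.9409/(240)·0.8101^2·0.5863^6 = -0.211524
d^4_{-1,3}(1.2529) = +0.673134 -0.211524 = +0.461610
Attach z-rotation phases: D = e^{-i(-1)(5.1478)}·(+0.461610)·e^{-i(3)(2.6266)} = -0.423427-0.183830i

Re=-0.4234 Im=-0.1838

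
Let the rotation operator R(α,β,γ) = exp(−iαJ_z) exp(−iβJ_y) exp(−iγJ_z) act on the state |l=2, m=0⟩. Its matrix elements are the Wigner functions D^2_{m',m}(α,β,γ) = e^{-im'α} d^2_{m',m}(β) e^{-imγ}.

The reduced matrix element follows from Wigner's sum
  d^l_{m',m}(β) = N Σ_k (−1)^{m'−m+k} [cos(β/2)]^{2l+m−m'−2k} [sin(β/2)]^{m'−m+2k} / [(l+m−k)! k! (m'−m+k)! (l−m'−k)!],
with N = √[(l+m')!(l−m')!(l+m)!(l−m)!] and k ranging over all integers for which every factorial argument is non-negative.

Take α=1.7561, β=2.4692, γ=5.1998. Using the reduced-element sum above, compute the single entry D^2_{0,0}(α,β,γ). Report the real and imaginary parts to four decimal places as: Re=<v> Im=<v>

First d^2_{0,0}(β=2.4692), then the phase factors e^{-i(0)α} and e^{-i(0)γ}:
Half-angle: c=0.329899, s=0.944016. N=√(2·2·2·2)=4.000000
The bounds max(0,m−m')=0 and min(l+m,l−m')=2 give 3 terms
  k=0: (−1)^0·4.0000/(4)·0.3299^4·0.9440^0 = +0.011845
  k=1: (−1)^1·4.0000/(1)·0.3299^2·0.9440^2 = -0.387954
  k=2: (−1)^2·4.0000/(4)·0.3299^0·0.9440^4 = +0.794178
d^2_{0,0}(2.4692) = +0.011845 -0.387954 +0.794178 = +0.418069
Phases: e^{-i·(0)·1.7561}=+1.000000+0.000000i, e^{-i·(0)·5.1998}=+1.000000+0.000000i ⇒ D=+0.418069+0.000000i

Re=0.4181 Im=0.0000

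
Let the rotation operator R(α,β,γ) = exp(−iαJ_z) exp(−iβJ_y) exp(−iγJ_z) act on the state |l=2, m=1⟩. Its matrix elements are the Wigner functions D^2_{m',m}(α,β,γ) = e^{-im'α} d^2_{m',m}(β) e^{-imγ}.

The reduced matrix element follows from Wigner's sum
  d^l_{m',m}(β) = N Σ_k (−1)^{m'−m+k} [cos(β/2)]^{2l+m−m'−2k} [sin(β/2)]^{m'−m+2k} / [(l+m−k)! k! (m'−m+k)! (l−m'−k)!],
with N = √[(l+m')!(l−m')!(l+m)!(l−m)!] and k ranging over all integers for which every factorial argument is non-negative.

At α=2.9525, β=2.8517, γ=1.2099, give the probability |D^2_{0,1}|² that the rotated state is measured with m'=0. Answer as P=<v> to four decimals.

P=0.1126

D^2_{0,1}(2.9525,2.8517,1.2099) = e^{-i·0·2.9525}·d^2_{0,1}(2.8517)·e^{-i·1·1.2099}. Compute d first:
With c≡cos(β/2)=0.144439 and s≡sin(β/2)=0.989514, N=[2·2·6·1]^{1/2}=4.898979
Admissible k: 1..2 (factorial args all ≥0)
  k=1: (−1)^0·4.8990/(2)·0.1444^3·0.9895^1 = +0.007304
  k=2: (−1)^1·4.8990/(2)·0.1444^1·0.9895^3 = -0.342789
d^2_{0,1}(2.8517) = +0.007304 -0.342789 = -0.335485
|D^2_{0,1}|² = |d^2_{0,1}(β)|² = (-0.335485)² = 0.112550 (the z-rotation phases have unit modulus)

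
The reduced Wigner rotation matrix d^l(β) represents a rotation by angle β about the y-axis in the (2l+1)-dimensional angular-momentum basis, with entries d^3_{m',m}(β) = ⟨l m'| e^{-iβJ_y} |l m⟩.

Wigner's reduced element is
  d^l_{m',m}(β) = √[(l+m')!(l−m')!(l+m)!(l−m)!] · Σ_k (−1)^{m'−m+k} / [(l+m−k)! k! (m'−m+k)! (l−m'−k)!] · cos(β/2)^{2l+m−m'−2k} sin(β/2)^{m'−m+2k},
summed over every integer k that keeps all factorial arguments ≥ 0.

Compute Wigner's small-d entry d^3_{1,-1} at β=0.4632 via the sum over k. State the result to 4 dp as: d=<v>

d^3_{1,-1}(β=0.4632) via Wigner's sum:
With c≡cos(β/2)=0.973300 and s≡sin(β/2)=0.229535, N=[24·2·2·24]^{1/2}=48.000000
k∈{0,1,2} keeps every argument non-negative
  k=0: (−1)^2·48.0000/(8)·0.9733^4·0.2295^2 = +0.283685
  k=1: (−1)^3·48.0000/(6)·0.9733^2·0.2295^4 = -0.021037
  k=2: (−1)^4·48.0000/(48)·0.9733^0·0.2295^6 = +0.000146
d^3_{1,-1}(0.4632) = +0.283685 -0.021037 +0.000146 = +0.262795

d=0.2628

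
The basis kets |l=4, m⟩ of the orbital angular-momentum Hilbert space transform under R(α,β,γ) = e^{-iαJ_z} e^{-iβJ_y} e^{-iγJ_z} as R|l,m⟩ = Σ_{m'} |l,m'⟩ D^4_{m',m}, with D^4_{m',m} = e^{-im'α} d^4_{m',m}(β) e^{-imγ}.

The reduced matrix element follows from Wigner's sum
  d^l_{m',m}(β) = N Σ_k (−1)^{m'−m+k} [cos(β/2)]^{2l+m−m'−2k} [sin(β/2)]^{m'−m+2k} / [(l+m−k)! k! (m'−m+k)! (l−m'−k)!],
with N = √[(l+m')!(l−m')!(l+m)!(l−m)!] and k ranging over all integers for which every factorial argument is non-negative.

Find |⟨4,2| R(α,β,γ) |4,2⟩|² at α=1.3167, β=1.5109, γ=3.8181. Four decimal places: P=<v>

Split into d^4_{2,2}(β=1.5109) × two z-phases.
c=cos(1.5109/2)=0.727963, s=sin(1.5109/2)=0.685616; N=√[720·2·720·2]=1440.000000
k∈{0,1,2} keeps every argument non-negative
  k=0: (−1)^0·1440.0000/(1440)·0.7280^8·0.6856^0 = +0.078863
  k=1: (−1)^1·1440.0000/(120)·0.7280^6·0.6856^2 = -0.839459
  k=2: (−1)^2·1440.0000/(96)·0.7280^4·0.6856^4 = +0.930793
d^4_{2,2}(1.5109) = +0.078863 -0.839459 +0.930793 = +0.170197
|D^4_{2,2}|² = |d^4_{2,2}(β)|² = (+0.170197)² = 0.028967 (the z-rotation phases have unit modulus)

P=0.0290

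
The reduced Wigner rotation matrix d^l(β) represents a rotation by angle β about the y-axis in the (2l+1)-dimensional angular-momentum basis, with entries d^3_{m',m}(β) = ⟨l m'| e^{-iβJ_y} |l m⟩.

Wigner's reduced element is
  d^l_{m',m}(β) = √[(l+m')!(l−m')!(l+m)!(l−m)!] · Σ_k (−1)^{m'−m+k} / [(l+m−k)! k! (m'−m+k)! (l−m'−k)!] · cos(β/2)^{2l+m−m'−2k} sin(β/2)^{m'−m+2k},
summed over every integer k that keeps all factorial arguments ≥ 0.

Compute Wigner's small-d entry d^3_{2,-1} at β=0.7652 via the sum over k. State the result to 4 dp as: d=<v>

d^3_{2,-1}(β=0.7652) via Wigner's sum:
c=cos(0.7652/2)=0.927697, s=sin(0.7652/2)=0.373334; N=√[120·1·2·24]=75.894664
The bounds max(0,m−m')=0 and min(l+m,l−m')=1 give 2 terms
  k=0: (−1)^3·75.8947/(12)·0.9277^3·0.3733^3 = -0.262749
  k=1: (−1)^4·75.8947/(24)·0.9277^1·0.3733^5 = +0.021276
d^3_{2,-1}(0.7652) = -0.262749 +0.021276 = -0.241472

d=-0.2415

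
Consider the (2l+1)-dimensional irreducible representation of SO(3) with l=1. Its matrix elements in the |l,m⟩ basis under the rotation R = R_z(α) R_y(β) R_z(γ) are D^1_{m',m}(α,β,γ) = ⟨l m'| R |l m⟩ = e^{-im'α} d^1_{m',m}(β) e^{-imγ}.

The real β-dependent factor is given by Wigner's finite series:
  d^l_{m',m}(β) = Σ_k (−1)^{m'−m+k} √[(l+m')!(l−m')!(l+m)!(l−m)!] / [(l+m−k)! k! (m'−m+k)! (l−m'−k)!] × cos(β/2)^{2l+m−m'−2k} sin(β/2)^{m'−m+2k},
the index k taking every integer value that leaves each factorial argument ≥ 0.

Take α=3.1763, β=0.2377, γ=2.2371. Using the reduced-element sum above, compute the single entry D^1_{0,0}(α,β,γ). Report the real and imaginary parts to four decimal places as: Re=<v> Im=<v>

Re=0.9719 Im=0.0000

Split into d^1_{0,0}(β=0.2377) × two z-phases.
Half-angle: c=0.992946, s=0.118570. N=√(1·1·1·1)=1.000000
Admissible k: 0..1 (factorial args all ≥0)
  k=0: (−1)^0·1.0000/(1)·0.9929^2·0.1186^0 = +0.985941
  k=1: (−1)^1·1.0000/(1)·0.9929^0·0.1186^2 = -0.014059
d^1_{0,0}(0.2377) = +0.985941 -0.014059 = +0.971882
Attach z-rotation phases: D = e^{-i(0)(3.1763)}·(+0.971882)·e^{-i(0)(2.2371)} = +0.971882+0.000000i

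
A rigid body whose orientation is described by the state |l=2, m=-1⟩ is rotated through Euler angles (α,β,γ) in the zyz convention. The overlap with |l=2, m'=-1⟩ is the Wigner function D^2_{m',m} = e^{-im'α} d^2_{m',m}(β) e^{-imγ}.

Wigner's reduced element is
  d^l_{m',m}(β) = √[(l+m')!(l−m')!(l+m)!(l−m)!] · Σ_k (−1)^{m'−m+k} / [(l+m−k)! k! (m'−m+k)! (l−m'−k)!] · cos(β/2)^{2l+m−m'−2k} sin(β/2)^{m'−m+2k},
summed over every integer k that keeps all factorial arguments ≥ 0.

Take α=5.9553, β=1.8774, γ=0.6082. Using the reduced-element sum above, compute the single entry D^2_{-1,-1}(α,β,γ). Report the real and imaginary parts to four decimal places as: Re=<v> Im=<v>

D^2_{-1,-1}(5.9553,1.8774,0.6082) = e^{-i·-1·5.9553}·d^2_{-1,-1}(1.8774)·e^{-i·-1·0.6082}. Compute d first:
Half-angle: c=0.590837, s=0.806791. N=√(1·6·1·6)=6.000000
k: max(0,(-1)−(-1))=0 … min(2+(-1),2−(-1))=1
  k=0: (−1)^0·6.0000/(6)·0.5908^4·0.8068^0 = +0.121863
  k=1: (−1)^1·6.0000/(2)·0.5908^2·0.8068^2 = -0.681677
d^2_{-1,-1}(1.8774) = +0.121863 -0.681677 = -0.559814
Phases: e^{-i·(-1)·5.9553}=+0.946725-0.322042i, e^{-i·(-1)·0.6082}=+0.820678+0.571391i ⇒ D=-0.537964-0.154877i

Re=-0.5380 Im=-0.1549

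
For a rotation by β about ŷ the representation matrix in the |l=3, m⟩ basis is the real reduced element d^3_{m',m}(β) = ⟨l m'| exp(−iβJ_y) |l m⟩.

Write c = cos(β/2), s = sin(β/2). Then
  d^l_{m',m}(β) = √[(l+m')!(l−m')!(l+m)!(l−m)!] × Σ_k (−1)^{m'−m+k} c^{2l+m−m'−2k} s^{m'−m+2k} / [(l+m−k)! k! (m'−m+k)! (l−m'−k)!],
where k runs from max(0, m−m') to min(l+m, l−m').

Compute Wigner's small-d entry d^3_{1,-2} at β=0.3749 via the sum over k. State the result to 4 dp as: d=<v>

d=-0.0381

d^3_{1,-2}(β=0.3749) via Wigner's sum:
With c≡cos(β/2)=0.982483 and s≡sin(β/2)=0.186354, N=[24·2·1·120]^{1/2}=75.894664
Admissible k: 0..1 (factorial args all ≥0)
  k=0: (−1)^3·75.8947/(12)·0.9825^3·0.1864^3 = -0.038817
  k=1: (−1)^4·75.8947/(24)·0.9825^1·0.1864^5 = +0.000698
d^3_{1,-2}(0.3749) = -0.038817 +0.000698 = -0.038119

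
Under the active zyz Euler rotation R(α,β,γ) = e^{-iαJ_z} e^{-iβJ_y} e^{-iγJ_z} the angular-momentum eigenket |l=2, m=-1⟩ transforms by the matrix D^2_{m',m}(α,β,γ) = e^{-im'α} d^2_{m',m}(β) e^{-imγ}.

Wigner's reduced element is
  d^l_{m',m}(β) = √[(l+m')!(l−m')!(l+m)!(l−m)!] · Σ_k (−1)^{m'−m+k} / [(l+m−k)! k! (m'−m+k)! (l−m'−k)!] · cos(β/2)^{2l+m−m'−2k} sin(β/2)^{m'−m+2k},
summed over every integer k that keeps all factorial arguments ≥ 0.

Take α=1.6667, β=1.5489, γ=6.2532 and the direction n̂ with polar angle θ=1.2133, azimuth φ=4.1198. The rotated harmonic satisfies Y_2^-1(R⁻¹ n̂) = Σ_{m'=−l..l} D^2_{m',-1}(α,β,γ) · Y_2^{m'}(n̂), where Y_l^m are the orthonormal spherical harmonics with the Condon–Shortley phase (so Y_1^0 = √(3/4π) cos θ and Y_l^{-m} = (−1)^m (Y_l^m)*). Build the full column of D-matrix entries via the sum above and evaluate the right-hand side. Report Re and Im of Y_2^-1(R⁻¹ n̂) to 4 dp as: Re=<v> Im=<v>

Need the full column D^2_{m',-1} for m'=−2..2 at α=1.6667, β=1.5489, γ=6.2532.
cos(β/2)=0.714806, sin(β/2)=0.699323
d^2_{-2,-1}: single k=1 term ⇒ +0.510825;  D = -0.504151-0.082302i
d^2_{-1,-1}: k∈[0..1] ⇒ +0.261067 -0.749640 = -0.488573;  D = +0.032183-0.487512i
d^2_{0,-1}: k∈[0..1] ⇒ -0.625630 +0.598821 = -0.026809;  D = -0.026797+0.000804i
d^2_{1,-1}: k∈[0..1] ⇒ +0.749640 -0.239173 = +0.510468;  D = -0.064093-0.506428i
d^2_{2,-1}: single k=0 term ⇒ -0.488935;  D = +0.476959-0.107555i
Y_2^{m'}(θ=1.2133,φ=4.1198) and Σ D·Y over m':
  (-0.5042-0.0823i)·(-0.1275-0.3141i)  (+0.0322-0.4875i)·(-0.1414+0.2101i)  (-0.0268+0.0008i)·(-0.1995+0.0000i)  (-0.0641-0.5064i)·(+0.1414+0.2101i)  (+0.4770-0.1076i)·(-0.1275+0.3141i)
Y_2^-1(R⁻¹ n̂) = +0.211922+0.322817i

Re=0.2119 Im=0.3228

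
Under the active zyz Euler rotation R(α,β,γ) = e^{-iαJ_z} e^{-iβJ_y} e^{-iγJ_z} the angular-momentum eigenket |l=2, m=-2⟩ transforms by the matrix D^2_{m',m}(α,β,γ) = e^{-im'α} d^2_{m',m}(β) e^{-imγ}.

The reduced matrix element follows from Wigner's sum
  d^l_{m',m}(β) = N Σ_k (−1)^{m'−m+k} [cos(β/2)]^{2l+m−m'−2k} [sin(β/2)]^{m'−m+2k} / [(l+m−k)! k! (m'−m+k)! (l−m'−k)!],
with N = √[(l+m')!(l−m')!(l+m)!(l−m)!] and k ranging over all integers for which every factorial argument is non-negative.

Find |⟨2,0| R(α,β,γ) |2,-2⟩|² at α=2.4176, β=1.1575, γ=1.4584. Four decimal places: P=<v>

P=0.2638

Split into d^2_{0,-2}(β=1.1575) × two z-phases.
c=cos(1.1575/2)=0.837147, s=sin(1.1575/2)=0.546978; N=√[2·2·1·24]=9.797959
Admissible k: 0..0 (factorial args all ≥0)
  k=0: (−1)^2·9.7980/(4)·0.8371^2·0.5470^2 = +0.513593
d^2_{0,-2}(1.1575) = +0.513593
|D^2_{0,-2}|² = |d^2_{0,-2}(β)|² = (+0.513593)² = 0.263777 (the z-rotation phases have unit modulus)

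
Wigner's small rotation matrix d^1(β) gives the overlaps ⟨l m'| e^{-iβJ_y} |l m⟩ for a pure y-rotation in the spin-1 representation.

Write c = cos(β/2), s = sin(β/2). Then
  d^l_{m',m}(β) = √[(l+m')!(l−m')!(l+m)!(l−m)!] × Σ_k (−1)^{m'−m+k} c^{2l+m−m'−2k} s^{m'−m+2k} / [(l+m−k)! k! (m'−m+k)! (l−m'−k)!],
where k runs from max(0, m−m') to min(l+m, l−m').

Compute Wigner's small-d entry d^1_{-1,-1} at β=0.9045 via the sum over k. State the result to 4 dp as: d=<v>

d=0.8090

d^1_{-1,-1}(β=0.9045) via Wigner's sum:
Half-angle: c=0.899466, s=0.436990. N=√(1·2·1·2)=2.000000
k∈{0} keeps every argument non-negative
  k=0: (−1)^0·2.0000/(2)·0.8995^2·0.4370^0 = +0.809039
d^1_{-1,-1}(0.9045) = +0.809039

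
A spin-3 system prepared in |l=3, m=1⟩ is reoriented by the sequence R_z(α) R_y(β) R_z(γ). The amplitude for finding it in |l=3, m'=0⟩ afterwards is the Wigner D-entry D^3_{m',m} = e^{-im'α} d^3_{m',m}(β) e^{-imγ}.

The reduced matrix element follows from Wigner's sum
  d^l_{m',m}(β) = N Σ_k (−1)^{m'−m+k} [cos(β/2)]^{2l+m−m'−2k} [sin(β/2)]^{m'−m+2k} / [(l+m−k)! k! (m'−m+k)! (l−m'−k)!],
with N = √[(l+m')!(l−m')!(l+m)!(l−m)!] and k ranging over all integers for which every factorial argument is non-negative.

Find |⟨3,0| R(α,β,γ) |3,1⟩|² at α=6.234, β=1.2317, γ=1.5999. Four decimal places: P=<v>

First d^3_{0,1}(β=1.2317), then the phase factors e^{-i(0)α} and e^{-i(1)γ}:
c=cos(1.2317/2)=0.816283, s=sin(1.2317/2)=0.577653; N=√[6·6·24·2]=41.569219
The bounds max(0,m−m')=1 and min(l+m,l−m')=3 give 3 terms
  k=1: (−1)^0·41.5692/(12)·0.8163^5·0.5777^1 = +0.725204
  k=2: (−1)^1·41.5692/(4)·0.8163^3·0.5777^3 = -1.089517
  k=3: (−1)^2·41.5692/(12)·0.8163^1·0.5777^5 = +0.181872
d^3_{0,1}(1.2317) = +0.725204 -1.089517 +0.181872 = -0.182441
|D^3_{0,1}|² = |d^3_{0,1}(β)|² = (-0.182441)² = 0.033285 (the z-rotation phases have unit modulus)

P=0.0333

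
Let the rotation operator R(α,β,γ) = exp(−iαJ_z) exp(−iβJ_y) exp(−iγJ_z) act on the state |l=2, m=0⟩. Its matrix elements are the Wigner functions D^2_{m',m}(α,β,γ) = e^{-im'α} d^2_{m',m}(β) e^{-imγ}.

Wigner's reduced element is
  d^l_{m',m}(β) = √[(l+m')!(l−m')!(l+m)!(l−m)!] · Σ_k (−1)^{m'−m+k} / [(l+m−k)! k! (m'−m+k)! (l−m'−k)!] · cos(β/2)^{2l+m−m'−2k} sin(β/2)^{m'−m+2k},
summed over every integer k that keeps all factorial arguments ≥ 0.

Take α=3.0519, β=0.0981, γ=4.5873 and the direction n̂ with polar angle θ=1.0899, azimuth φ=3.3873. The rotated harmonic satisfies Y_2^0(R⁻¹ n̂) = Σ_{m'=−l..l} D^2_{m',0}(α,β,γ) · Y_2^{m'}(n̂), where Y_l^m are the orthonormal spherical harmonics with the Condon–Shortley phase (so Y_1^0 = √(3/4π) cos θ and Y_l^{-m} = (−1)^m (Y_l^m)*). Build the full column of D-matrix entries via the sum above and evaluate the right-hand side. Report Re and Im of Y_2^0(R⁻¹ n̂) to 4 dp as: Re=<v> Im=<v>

Re=-0.0371 Im=0.0000

Need the full column D^2_{m',0} for m'=−2..2 at α=3.0519, β=0.0981, γ=4.5873.
cos(β/2)=0.998797, sin(β/2)=0.049030
d^2_{-2,0}: single k=2 term ⇒ +0.005874;  D = +0.005780-0.001048i
d^2_{-1,0}: k∈[1..2] ⇒ +0.119666 -0.000288 = +0.119378;  D = -0.118898+0.010693i
d^2_{0,0}: k∈[0..2] ⇒ +0.995198 -0.009593 +0.000006 = +0.985611;  D = +0.985611+0.000000i
d^2_{1,0}: k∈[0..1] ⇒ -0.119666 +0.000288 = -0.119378;  D = +0.118898+0.010693i
d^2_{2,0}: single k=0 term ⇒ +0.005874;  D = +0.005780+0.001048i
Y_2^{m'}(θ=1.0899,φ=3.3873) and Σ D·Y over m':
  (+0.0058-0.0010i)·(+0.2677-0.1433i)  (-0.1189+0.0107i)·(-0.3073+0.0771i)  (+0.9856+0.0000i)·(-0.1129+0.0000i)  (+0.1189+0.0107i)·(+0.3073+0.0771i)  (+0.0058+0.0010i)·(+0.2677+0.1433i)
Y_2^0(R⁻¹ n̂) = -0.037085+0.000000i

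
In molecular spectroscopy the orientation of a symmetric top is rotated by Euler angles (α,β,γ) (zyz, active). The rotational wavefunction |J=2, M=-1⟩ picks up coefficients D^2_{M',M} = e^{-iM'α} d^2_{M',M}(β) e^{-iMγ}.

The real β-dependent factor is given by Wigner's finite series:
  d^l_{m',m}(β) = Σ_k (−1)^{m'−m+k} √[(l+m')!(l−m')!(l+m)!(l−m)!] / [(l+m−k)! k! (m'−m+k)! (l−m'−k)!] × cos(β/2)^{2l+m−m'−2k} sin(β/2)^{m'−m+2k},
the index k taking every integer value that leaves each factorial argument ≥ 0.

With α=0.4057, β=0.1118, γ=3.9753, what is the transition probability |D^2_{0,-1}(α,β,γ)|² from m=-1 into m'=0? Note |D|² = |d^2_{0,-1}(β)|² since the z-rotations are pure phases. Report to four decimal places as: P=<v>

P=0.0184

D^2_{0,-1}(0.4057,0.1118,3.9753) = e^{-i·0·0.4057}·d^2_{0,-1}(0.1118)·e^{-i·-1·3.9753}. Compute d first:
c=cos(0.1118/2)=0.998438, s=sin(0.1118/2)=0.055871; N=√[2·2·1·6]=4.898979
k∈{0,1} keeps every argument non-negative
  k=0: (−1)^1·4.8990/(2)·0.9984^3·0.0559^1 = -0.136215
  k=1: (−1)^2·4.8990/(2)·0.9984^1·0.0559^3 = +0.000427
d^2_{0,-1}(0.1118) = -0.136215 +0.000427 = -0.135788
|D^2_{0,-1}|² = |d^2_{0,-1}(β)|² = (-0.135788)² = 0.018438 (the z-rotation phases have unit modulus)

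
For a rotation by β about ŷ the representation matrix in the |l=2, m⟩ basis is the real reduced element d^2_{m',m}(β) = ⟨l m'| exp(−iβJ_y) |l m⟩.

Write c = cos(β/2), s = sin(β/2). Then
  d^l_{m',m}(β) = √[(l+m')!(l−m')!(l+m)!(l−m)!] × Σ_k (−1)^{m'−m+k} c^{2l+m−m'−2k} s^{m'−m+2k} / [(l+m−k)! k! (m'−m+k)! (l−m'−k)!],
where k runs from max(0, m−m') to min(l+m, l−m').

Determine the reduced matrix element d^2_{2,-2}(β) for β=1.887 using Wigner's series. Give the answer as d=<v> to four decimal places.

d=0.4297

d^2_{2,-2}(β=1.887) via Wigner's sum:
c=cos(1.887/2)=0.586958, s=sin(1.887/2)=0.809617; N=√[24·1·1·24]=24.000000
k: max(0,(-2)−(2))=0 … min(2+(-2),2−(2))=0
  k=0: (−1)^4·24.0000/(24)·0.5870^0·0.8096^4 = +0.429654
d^2_{2,-2}(1.887) = +0.429654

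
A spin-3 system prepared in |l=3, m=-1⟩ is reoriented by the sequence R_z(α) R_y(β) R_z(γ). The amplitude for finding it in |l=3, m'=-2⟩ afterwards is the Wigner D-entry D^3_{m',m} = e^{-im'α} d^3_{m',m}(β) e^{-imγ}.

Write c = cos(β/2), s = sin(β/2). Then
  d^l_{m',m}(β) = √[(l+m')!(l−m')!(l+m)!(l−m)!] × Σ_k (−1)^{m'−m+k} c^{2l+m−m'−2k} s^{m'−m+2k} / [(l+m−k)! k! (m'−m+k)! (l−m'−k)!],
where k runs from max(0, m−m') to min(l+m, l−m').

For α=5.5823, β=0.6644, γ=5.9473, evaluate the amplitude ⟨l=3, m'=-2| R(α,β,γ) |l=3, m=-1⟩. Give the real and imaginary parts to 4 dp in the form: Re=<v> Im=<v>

Split into d^3_{-2,-1}(β=0.6644) × two z-phases.
Half-angle: c=0.945327, s=0.326124. N=√(1·120·2·24)=75.894664
Admissible k: 1..2 (factorial args all ≥0)
  k=1: (−1)^0·75.8947/(24)·0.9453^5·0.3261^1 = +0.778561
  k=2: (−1)^1·75.8947/(12)·0.9453^3·0.3261^3 = -0.185320
d^3_{-2,-1}(0.6644) = +0.778561 -0.185320 = +0.593241
Phases: e^{-i·(-2)·5.5823}=+0.168222-0.985749i, e^{-i·(-1)·5.9473}=+0.944119-0.329605i ⇒ D=-0.098529-0.585002i

Re=-0.0985 Im=-0.5850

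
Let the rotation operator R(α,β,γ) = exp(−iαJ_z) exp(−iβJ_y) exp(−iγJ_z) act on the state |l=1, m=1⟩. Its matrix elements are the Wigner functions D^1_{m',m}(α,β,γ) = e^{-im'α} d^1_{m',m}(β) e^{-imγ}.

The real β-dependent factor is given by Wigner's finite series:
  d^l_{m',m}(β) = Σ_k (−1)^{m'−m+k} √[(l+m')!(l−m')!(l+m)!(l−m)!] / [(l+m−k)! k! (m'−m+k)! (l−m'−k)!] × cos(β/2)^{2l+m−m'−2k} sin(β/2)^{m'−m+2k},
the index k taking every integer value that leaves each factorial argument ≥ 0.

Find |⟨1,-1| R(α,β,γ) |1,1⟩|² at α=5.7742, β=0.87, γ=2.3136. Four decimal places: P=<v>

D^1_{-1,1}(5.7742,0.87,2.3136) = e^{-i·-1·5.7742}·d^1_{-1,1}(0.87)·e^{-i·1·2.3136}. Compute d first:
With c≡cos(β/2)=0.906870 and s≡sin(β/2)=0.421410, N=[1·2·2·1]^{1/2}=2.000000
The bounds max(0,m−m')=2 and min(l+m,l−m')=2 give 1 term
  k=2: (−1)^0·2.0000/(2)·0.9069^0·0.4214^2 = +0.177587
d^1_{-1,1}(0.87) = +0.177587
|D^1_{-1,1}|² = |d^1_{-1,1}(β)|² = (+0.177587)² = 0.031537 (the z-rotation phases have unit modulus)

P=0.0315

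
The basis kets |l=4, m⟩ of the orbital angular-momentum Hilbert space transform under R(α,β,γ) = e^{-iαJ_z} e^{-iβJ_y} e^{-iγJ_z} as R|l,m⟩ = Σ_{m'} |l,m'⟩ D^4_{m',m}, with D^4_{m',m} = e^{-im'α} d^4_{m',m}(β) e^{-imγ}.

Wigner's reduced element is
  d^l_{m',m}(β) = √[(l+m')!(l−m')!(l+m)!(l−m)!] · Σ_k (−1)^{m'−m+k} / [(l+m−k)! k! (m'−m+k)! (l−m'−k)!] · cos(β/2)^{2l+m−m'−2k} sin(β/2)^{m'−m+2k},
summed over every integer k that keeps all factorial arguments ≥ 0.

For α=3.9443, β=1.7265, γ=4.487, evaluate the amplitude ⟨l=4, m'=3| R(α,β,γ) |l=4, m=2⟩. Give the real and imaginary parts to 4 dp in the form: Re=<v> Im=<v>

Re=-0.1629 Im=-0.4003

D^4_{3,2}(3.9443,1.7265,4.487) = e^{-i·3·3.9443}·d^4_{3,2}(1.7265)·e^{-i·2·4.487}. Compute d first:
c=cos(1.7265/2)=0.649971, s=sin(1.7265/2)=0.759959; N=√[5040·1·720·2]=2693.993318
k∈{0,1} keeps every argument non-negative
  k=0: (−1)^1·2693.9933/(720)·0.6500^7·0.7600^1 = -0.139352
  k=1: (−1)^2·2693.9933/(240)·0.6500^5·0.7600^3 = +0.571513
d^4_{3,2}(1.7265) = -0.139352 +0.571513 = +0.432161
D = (+0.742855+0.669452i)·(+0.432161)·(-0.900108-0.435666i) = -0.162922-0.400274i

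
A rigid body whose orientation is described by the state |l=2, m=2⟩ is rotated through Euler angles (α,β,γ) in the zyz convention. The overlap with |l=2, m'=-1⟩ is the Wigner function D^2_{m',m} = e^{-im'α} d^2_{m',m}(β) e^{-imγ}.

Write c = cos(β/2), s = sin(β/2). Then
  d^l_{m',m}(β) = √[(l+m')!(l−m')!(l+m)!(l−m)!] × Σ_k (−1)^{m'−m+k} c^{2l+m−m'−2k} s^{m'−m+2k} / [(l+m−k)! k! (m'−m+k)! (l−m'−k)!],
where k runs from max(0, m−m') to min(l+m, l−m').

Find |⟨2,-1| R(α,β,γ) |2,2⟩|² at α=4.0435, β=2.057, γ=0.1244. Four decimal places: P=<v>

P=0.4207

First d^2_{-1,2}(β=2.057), then the phase factors e^{-i(-1)α} and e^{-i(2)γ}:
With c≡cos(β/2)=0.516104 and s≡sin(β/2)=0.856526, N=[1·6·24·1]^{1/2}=12.000000
k: max(0,(2)−(-1))=3 … min(2+(2),2−(-1))=3
  k=3: (−1)^0·12.0000/(6)·0.5161^1·0.8565^3 = +0.648618
d^2_{-1,2}(2.057) = +0.648618
|D^2_{-1,2}|² = |d^2_{-1,2}(β)|² = (+0.648618)² = 0.420705 (the z-rotation phases have unit modulus)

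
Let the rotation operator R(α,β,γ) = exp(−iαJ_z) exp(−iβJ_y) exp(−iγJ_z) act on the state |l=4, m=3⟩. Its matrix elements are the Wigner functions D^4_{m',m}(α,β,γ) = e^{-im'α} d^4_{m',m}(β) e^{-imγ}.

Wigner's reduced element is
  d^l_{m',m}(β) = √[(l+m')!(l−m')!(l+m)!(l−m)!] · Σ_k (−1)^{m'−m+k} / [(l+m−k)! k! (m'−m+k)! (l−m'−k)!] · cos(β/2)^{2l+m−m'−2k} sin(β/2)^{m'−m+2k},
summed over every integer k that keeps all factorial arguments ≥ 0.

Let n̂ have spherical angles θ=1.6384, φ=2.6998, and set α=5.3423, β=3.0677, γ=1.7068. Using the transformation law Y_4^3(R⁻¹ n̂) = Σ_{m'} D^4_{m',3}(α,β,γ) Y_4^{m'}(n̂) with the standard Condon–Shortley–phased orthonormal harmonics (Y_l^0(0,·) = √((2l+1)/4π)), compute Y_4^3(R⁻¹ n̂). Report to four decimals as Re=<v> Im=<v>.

Re=-0.0032 Im=0.0011

Need the full column D^4_{m',3} for m'=−4..4 at α=5.3423, β=3.0677, γ=1.7068.
cos(β/2)=0.036938, sin(β/2)=0.999318
d^4_{-4,3}: single k=7 term ⇒ +0.103978;  D = -0.089138-0.053534i
d^4_{-3,3}: k∈[6..7] ⇒ +0.009512 -0.994554 = -0.985042;  D = +0.087626+0.981136i
d^4_{-2,3}: k∈[5..6] ⇒ +0.000564 -0.137550 = -0.136986;  D = -0.103079+0.090222i
d^4_{-1,3}: k∈[4..5] ⇒ +0.000025 -0.010785 = -0.010761;  D = -0.010497-0.002368i
d^4_{0,3}: k∈[3..4] ⇒ +0.000001 -0.000594 = -0.000593;  D = -0.000235-0.000545i
d^4_{1,3}: k∈[2..3] ⇒ +0.000000 -0.000025 = -0.000025;  D = +0.000012-0.000021i
d^4_{2,3}: k∈[1..2] ⇒ +0.000000 -0.000001 = -0.000001;  D = +0.000001-0.000000i
d^4_{3,3}: k∈[0..1] ⇒ +0.000000 -0.000000 = -0.000000;  D = +0.000000+0.000000i
d^4_{4,3}: single k=0 term ⇒ -0.000000;  D = -0.000000+0.000000i
Y_4^{m'}(θ=1.6384,φ=2.6998) and Σ D·Y over m':
  (-0.0891-0.0535i)·(-0.0856+0.4301i)  (+0.0876+0.9811i)·(+0.0204+0.0815i)  (-0.1031+0.0902i)·(-0.2045-0.2492i)  (-0.0105-0.0024i)·(-0.0856-0.0405i)  (-0.0002-0.0005i)·(+0.3030+0.0000i)  (+0.0000-0.0000i)·(+0.0856-0.0405i)  (+0.0000-0.0000i)·(-0.2045+0.2492i)  (+0.0000+0.0000i)·(-0.0204+0.0815i)  (-0.0000+0.0000i)·(-0.0856-0.4301i)
Y_4^3(R⁻¹ n̂) = -0.003191+0.001096i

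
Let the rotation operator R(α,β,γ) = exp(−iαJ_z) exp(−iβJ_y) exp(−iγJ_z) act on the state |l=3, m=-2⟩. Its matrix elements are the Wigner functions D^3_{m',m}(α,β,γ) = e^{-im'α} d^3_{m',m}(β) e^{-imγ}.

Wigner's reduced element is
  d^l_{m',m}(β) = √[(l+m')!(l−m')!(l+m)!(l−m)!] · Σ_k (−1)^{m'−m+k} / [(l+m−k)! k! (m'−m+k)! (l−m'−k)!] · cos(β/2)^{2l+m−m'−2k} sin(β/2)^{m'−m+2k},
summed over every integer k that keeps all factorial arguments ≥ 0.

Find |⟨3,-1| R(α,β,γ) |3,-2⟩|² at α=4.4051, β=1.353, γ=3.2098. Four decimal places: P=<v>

Split into d^3_{-1,-2}(β=1.353) × two z-phases.
Half-angle: c=0.779769, s=0.626068. N=√(2·24·1·120)=75.894664
k∈{0,1} keeps every argument non-negative
  k=0: (−1)^1·75.8947/(24)·0.7798^5·0.6261^1 = -0.570756
  k=1: (−1)^2·75.8947/(12)·0.7798^3·0.6261^3 = +0.735853
d^3_{-1,-2}(1.353) = -0.570756 +0.735853 = +0.165098
|D^3_{-1,-2}|² = |d^3_{-1,-2}(β)|² = (+0.165098)² = 0.027257 (the z-rotation phases have unit modulus)

P=0.0273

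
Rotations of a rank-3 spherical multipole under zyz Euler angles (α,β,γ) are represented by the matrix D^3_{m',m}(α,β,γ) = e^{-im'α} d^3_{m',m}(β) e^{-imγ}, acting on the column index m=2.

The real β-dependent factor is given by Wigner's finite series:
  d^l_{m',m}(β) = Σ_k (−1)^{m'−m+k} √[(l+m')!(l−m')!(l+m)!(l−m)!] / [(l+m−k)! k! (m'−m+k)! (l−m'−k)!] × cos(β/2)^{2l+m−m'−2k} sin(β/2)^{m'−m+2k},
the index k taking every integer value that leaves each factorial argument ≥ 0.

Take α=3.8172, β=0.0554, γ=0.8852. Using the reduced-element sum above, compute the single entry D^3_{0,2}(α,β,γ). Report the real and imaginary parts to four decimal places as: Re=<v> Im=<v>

Re=-0.0008 Im=-0.0041

First d^3_{0,2}(β=0.0554), then the phase factors e^{-i(0)α} and e^{-i(2)γ}:
c=cos(0.0554/2)=0.999616, s=sin(0.0554/2)=0.027696; N=√[6·6·120·1]=65.726707
Admissible k: 2..3 (factorial args all ≥0)
  k=2: (−1)^0·65.7267/(12)·0.9996^4·0.0277^2 = +0.004195
  k=3: (−1)^1·65.7267/(12)·0.9996^2·0.0277^4 = -0.000003
d^3_{0,2}(0.0554) = +0.004195 -0.000003 = +0.004192
Attach z-rotation phases: D = e^{-i(0)(3.8172)}·(+0.004192)·e^{-i(2)(0.8852)} = -0.000831-0.004109i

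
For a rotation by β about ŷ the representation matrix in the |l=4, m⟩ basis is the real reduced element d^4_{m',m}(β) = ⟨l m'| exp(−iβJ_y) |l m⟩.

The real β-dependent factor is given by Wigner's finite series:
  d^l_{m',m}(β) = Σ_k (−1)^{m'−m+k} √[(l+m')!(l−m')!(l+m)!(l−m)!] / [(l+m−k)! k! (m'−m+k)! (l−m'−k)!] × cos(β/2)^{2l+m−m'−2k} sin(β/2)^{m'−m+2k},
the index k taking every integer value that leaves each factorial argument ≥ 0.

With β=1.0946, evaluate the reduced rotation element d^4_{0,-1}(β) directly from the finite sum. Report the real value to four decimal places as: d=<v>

d^4_{0,-1}(β=1.0946) via Wigner's sum:
c=cos(1.0946/2)=0.853933, s=sin(1.0946/2)=0.520384; N=√[24·24·6·120]=643.987578
Admissible k: 0..3 (factorial args all ≥0)
  k=0: (−1)^1·643.9876/(144)·0.8539^7·0.5204^1 = -0.770555
  k=1: (−1)^2·643.9876/(24)·0.8539^5·0.5204^3 = +1.716939
  k=2: (−1)^3·643.9876/(24)·0.8539^3·0.5204^5 = -0.637609
  k=3: (−1)^4·643.9876/(144)·0.8539^1·0.5204^7 = +0.039464
d^4_{0,-1}(1.0946) = -0.770555 +1.716939 -0.637609 +0.039464 = +0.348239

d=0.3482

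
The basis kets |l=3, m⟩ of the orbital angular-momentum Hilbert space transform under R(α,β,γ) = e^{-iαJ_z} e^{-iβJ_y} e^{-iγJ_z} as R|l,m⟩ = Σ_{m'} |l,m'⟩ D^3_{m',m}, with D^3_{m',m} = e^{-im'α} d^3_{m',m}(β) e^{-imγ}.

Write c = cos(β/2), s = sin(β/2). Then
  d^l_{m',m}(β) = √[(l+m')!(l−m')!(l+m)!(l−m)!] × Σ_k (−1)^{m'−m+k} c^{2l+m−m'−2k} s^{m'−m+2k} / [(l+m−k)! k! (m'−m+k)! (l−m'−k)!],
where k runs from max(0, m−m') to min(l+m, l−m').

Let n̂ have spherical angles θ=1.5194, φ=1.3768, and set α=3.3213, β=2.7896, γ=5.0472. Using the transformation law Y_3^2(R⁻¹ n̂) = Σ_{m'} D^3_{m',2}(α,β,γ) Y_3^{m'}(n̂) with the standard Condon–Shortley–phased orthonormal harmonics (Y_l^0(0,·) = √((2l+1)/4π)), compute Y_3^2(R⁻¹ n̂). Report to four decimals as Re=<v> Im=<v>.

Need the full column D^3_{m',2} for m'=−3..3 at α=3.3213, β=2.7896, γ=5.0472.
cos(β/2)=0.175089, sin(β/2)=0.984553
d^3_{-3,2}: single k=5 term ⇒ +0.396761;  D = +0.393388-0.051631i
d^3_{-2,2}: k∈[4..5] ⇒ +0.144027 -0.910822 = -0.766795;  D = +0.730196-0.234069i
d^3_{-1,2}: k∈[3..4] ⇒ +0.032398 -0.512217 = -0.479818;  D = -0.423379+0.225779i
d^3_{0,2}: k∈[2..3] ⇒ +0.004990 -0.157774 = -0.152784;  D = +0.119791-0.094831i
d^3_{1,2}: k∈[1..2] ⇒ +0.000512 -0.032398 = -0.031886;  D = -0.021060+0.023941i
d^3_{2,2}: k∈[0..1] ⇒ +0.000029 -0.004555 = -0.004526;  D = +0.002334-0.003878i
d^3_{3,2}: single k=0 term ⇒ -0.000397;  D = -0.000141+0.000371i
Y_3^{m'}(θ=1.5194,φ=1.3768) and Σ D·Y over m':
  (+0.3934-0.0516i)·(-0.2284+0.3472i)  (+0.7302-0.2341i)·(-0.0485-0.0198i)  (-0.4234+0.2258i)·(-0.0614+0.3125i)  (+0.1198-0.0948i)·(-0.0573+0.0000i)  (-0.0211+0.0239i)·(+0.0614+0.3125i)  (+0.0023-0.0039i)·(-0.0485+0.0198i)  (-0.0001+0.0004i)·(+0.2284+0.3472i)
Y_3^2(R⁻¹ n̂) = -0.172368-0.000347i

Re=-0.1724 Im=-0.0003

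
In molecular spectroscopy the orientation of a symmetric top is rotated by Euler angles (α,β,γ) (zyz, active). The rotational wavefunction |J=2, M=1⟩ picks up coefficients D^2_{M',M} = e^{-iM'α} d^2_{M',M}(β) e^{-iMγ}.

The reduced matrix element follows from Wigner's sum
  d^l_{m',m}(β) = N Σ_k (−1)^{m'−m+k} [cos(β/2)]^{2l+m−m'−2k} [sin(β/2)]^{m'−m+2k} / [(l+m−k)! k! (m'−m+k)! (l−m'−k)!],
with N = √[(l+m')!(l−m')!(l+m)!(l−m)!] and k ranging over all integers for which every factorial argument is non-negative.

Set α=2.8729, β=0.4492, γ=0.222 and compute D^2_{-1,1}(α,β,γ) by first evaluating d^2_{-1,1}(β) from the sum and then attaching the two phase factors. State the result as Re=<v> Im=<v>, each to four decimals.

Re=-0.1226 Im=0.0655

Split into d^2_{-1,1}(β=0.4492) × two z-phases.
c=cos(0.4492/2)=0.974883, s=sin(0.4492/2)=0.222716; N=√[1·6·6·1]=6.000000
Admissible k: 2..3 (factorial args all ≥0)
  k=2: (−1)^0·6.0000/(2)·0.9749^2·0.2227^2 = +0.141427
  k=3: (−1)^1·6.0000/(6)·0.9749^0·0.2227^4 = -0.002460
d^2_{-1,1}(0.4492) = +0.141427 -0.002460 = +0.138966
Phases: e^{-i·(-1)·2.8729}=-0.964119+0.265471i, e^{-i·(1)·0.222}=+0.975459-0.220181i ⇒ D=-0.122569+0.065486i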